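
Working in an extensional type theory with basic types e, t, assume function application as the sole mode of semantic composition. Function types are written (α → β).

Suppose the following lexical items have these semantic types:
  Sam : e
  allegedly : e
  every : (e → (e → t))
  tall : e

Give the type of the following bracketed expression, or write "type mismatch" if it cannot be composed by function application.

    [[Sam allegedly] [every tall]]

[Sam allegedly]: e and e cannot combine by function application — type clash.

type mismatch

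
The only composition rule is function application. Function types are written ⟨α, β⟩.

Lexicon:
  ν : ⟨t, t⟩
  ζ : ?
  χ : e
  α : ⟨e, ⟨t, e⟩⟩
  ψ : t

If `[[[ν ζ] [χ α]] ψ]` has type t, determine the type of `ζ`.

⟨⟨t, t⟩, ⟨⟨t, e⟩, ⟨t, t⟩⟩⟩

For [[[ν ζ] [χ α]] ψ] to have type t with ψ of type t, [[ν ζ] [χ α]] must be the function: [[ν ζ] [χ α]] : ⟨t, t⟩.
For [[ν ζ] [χ α]] to have type ⟨t, t⟩ with [χ α] of type ⟨t, e⟩, [ν ζ] must be the function: [ν ζ] : ⟨⟨t, e⟩, ⟨t, t⟩⟩.
For [ν ζ] to have type ⟨⟨t, e⟩, ⟨t, t⟩⟩ with ν of type ⟨t, t⟩, ζ must be the function: ζ : ⟨⟨t, t⟩, ⟨⟨t, e⟩, ⟨t, t⟩⟩⟩.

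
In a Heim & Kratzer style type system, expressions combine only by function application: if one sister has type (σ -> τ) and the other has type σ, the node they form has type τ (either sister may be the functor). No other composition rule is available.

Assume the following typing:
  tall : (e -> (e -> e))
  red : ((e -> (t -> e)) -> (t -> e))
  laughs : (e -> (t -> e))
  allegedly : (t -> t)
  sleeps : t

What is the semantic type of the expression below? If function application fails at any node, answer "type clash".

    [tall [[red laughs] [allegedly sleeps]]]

(e -> e)

[red laughs]: ((e -> (t -> e)) -> (t -> e)) applied to (e -> (t -> e)) yields (t -> e).
[allegedly sleeps]: (t -> t) applied to t yields t.
[[red laughs] [allegedly sleeps]]: (t -> e) applied to t yields e.
[tall [[red laughs] [allegedly sleeps]]]: (e -> (e -> e)) applied to e yields (e -> e).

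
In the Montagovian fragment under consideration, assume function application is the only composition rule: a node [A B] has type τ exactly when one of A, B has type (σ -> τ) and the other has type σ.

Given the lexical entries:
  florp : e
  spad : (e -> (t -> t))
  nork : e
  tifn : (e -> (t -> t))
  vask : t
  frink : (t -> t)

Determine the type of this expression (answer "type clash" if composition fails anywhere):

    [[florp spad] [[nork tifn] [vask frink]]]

At [florp spad], spad : (e -> (t -> t)) takes florp : e, giving (t -> t).
At [nork tifn], tifn : (e -> (t -> t)) takes nork : e, giving (t -> t).
At [vask frink], frink : (t -> t) takes vask : t, giving t.
At [[nork tifn] [vask frink]], [nork tifn] : (t -> t) takes [vask frink] : t, giving t.
At [[florp spad] [[nork tifn] [vask frink]]], [florp spad] : (t -> t) takes [[nork tifn] [vask frink]] : t, giving t.

t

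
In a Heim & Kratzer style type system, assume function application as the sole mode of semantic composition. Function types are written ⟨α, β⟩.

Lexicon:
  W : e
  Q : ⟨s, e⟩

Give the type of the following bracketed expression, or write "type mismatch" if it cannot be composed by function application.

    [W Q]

type mismatch

[W Q]: e with ⟨s, e⟩ — neither is a function whose domain matches the other; composition fails here.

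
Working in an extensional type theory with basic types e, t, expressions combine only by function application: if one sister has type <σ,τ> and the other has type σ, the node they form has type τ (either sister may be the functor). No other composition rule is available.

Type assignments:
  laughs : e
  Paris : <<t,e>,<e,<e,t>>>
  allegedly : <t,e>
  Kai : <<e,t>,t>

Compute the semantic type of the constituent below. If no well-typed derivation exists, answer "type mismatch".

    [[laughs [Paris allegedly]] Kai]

At [Paris allegedly], Paris : <<t,e>,<e,<e,t>>> takes allegedly : <t,e>, giving <e,<e,t>>.
At [laughs [Paris allegedly]], [Paris allegedly] : <e,<e,t>> takes laughs : e, giving <e,t>.
At [[laughs [Paris allegedly]] Kai], Kai : <<e,t>,t> takes [laughs [Paris allegedly]] : <e,t>, giving t.

t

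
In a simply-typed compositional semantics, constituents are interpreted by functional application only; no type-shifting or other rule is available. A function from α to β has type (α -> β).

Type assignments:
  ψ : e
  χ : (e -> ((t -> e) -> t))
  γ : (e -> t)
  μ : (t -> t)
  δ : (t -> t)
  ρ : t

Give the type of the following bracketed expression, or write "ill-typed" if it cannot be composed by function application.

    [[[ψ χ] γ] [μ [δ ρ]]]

ill-typed

[ψ χ]: (e -> ((t -> e) -> t)) applied to e yields ((t -> e) -> t).
At [[ψ χ] γ]: neither ((t -> e) -> t) nor (e -> t) can take the other as argument; the node is ill-typed.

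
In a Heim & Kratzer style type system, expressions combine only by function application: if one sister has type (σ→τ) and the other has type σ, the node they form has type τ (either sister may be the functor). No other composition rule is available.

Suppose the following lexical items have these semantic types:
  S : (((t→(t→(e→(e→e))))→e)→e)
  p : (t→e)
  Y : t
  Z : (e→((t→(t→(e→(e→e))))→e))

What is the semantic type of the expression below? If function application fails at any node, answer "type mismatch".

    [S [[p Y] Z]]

[p Y] — p of type (t→e) combines with Y of type t: type e.
[[p Y] Z] — Z of type (e→((t→(t→(e→(e→e))))→e)) combines with [p Y] of type e: type ((t→(t→(e→(e→e))))→e).
[S [[p Y] Z]] — S of type (((t→(t→(e→(e→e))))→e)→e) combines with [[p Y] Z] of type ((t→(t→(e→(e→e))))→e): type e.

e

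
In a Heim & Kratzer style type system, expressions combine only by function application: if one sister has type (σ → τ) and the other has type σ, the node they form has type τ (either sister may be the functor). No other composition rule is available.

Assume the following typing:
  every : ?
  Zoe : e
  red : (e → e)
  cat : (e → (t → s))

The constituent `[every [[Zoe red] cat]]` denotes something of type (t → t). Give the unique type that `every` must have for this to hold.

[every [[Zoe red] cat]] is required to be (t → t). [[Zoe red] cat] : (t → s) cannot yield (t → t) as functor, so every : ((t → s) → (t → t)).

((t → s) → (t → t))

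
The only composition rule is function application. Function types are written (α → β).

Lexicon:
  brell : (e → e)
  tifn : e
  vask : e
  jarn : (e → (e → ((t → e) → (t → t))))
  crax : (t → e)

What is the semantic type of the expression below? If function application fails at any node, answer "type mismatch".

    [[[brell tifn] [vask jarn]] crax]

(t → t)

At [brell tifn], brell : (e → e) takes tifn : e, giving e.
At [vask jarn], jarn : (e → (e → ((t → e) → (t → t)))) takes vask : e, giving (e → ((t → e) → (t → t))).
At [[brell tifn] [vask jarn]], [vask jarn] : (e → ((t → e) → (t → t))) takes [brell tifn] : e, giving ((t → e) → (t → t)).
At [[[brell tifn] [vask jarn]] crax], [[brell tifn] [vask jarn]] : ((t → e) → (t → t)) takes crax : (t → e), giving (t → t).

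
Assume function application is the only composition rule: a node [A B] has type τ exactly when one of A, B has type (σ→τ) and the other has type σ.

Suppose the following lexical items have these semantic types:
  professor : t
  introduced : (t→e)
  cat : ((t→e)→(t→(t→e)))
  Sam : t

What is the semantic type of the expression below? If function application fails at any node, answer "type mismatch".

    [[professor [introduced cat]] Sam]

[introduced cat]: functor cat : ((t→e)→(t→(t→e))), argument introduced : (t→e); result (t→(t→e)).
[professor [introduced cat]]: functor [introduced cat] : (t→(t→e)), argument professor : t; result (t→e).
[[professor [introduced cat]] Sam]: functor [professor [introduced cat]] : (t→e), argument Sam : t; result e.

e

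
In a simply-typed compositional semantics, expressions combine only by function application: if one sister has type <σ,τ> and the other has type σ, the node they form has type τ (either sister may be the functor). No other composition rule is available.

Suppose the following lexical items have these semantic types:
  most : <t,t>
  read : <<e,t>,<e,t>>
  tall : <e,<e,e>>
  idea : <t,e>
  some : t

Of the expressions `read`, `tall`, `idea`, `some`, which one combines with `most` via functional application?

some

read : <<e,t>,<e,t>> — neither side's domain matches the other.
tall : <e,<e,e>> — neither side's domain matches the other.
idea : <t,e> — neither side's domain matches the other.
some — combines: most : <t,t> takes some : t as argument, giving t.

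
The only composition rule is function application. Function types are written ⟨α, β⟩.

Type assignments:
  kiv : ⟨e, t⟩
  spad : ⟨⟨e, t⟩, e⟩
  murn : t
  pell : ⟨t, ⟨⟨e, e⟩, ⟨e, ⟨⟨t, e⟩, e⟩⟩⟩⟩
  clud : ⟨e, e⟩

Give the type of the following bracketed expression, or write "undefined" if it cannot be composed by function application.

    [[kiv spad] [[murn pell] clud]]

At [kiv spad], spad : ⟨⟨e, t⟩, e⟩ takes kiv : ⟨e, t⟩, giving e.
At [murn pell], pell : ⟨t, ⟨⟨e, e⟩, ⟨e, ⟨⟨t, e⟩, e⟩⟩⟩⟩ takes murn : t, giving ⟨⟨e, e⟩, ⟨e, ⟨⟨t, e⟩, e⟩⟩⟩.
At [[murn pell] clud], [murn pell] : ⟨⟨e, e⟩, ⟨e, ⟨⟨t, e⟩, e⟩⟩⟩ takes clud : ⟨e, e⟩, giving ⟨e, ⟨⟨t, e⟩, e⟩⟩.
At [[kiv spad] [[murn pell] clud]], [[murn pell] clud] : ⟨e, ⟨⟨t, e⟩, e⟩⟩ takes [kiv spad] : e, giving ⟨⟨t, e⟩, e⟩.

⟨⟨t, e⟩, e⟩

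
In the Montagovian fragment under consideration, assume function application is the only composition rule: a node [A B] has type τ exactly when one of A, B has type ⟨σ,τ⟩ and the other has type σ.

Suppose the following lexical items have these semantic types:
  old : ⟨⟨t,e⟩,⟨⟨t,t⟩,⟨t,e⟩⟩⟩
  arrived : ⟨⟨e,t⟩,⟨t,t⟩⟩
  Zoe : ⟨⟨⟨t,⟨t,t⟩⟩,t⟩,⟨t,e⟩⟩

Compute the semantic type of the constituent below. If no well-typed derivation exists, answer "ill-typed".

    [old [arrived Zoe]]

ill-typed

[arrived Zoe]: ⟨⟨e,t⟩,⟨t,t⟩⟩ and ⟨⟨⟨t,⟨t,t⟩⟩,t⟩,⟨t,e⟩⟩ cannot combine by function application — type clash.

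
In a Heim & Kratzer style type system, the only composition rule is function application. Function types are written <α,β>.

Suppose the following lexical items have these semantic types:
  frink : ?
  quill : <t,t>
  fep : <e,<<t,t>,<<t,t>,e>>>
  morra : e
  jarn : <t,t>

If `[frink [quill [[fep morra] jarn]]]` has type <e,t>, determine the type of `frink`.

<e,<e,t>>

[frink [quill [[fep morra] jarn]]] must have type <e,t>. The sister [quill [[fep morra] jarn]] has type e; that is not a function onto <e,t>, so frink must be the functor, of type <e,<e,t>>.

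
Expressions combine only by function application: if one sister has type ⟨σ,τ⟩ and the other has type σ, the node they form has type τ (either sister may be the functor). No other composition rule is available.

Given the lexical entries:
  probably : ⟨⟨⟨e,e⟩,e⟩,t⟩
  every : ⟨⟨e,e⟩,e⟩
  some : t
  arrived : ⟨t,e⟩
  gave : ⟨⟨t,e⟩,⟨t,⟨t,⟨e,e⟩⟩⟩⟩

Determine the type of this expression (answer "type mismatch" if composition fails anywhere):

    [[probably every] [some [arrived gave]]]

⟨e,e⟩

At [probably every], probably : ⟨⟨⟨e,e⟩,e⟩,t⟩ takes every : ⟨⟨e,e⟩,e⟩, giving t.
At [arrived gave], gave : ⟨⟨t,e⟩,⟨t,⟨t,⟨e,e⟩⟩⟩⟩ takes arrived : ⟨t,e⟩, giving ⟨t,⟨t,⟨e,e⟩⟩⟩.
At [some [arrived gave]], [arrived gave] : ⟨t,⟨t,⟨e,e⟩⟩⟩ takes some : t, giving ⟨t,⟨e,e⟩⟩.
At [[probably every] [some [arrived gave]]], [some [arrived gave]] : ⟨t,⟨e,e⟩⟩ takes [probably every] : t, giving ⟨e,e⟩.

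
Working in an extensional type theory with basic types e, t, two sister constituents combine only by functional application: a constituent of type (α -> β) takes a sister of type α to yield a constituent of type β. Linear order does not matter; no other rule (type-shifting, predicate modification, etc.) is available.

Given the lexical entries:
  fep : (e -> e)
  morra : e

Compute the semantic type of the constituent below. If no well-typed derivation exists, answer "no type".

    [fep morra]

[fep morra]: (e -> e) applied to e yields e.

e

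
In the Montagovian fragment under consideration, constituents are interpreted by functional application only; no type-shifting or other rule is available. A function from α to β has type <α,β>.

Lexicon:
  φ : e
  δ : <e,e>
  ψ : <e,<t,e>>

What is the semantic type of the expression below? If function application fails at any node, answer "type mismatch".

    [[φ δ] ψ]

[φ δ]: δ is <e,e>, φ is e; result e.
[[φ δ] ψ]: ψ is <e,<t,e>>, [φ δ] is e; result <t,e>.

<t,e>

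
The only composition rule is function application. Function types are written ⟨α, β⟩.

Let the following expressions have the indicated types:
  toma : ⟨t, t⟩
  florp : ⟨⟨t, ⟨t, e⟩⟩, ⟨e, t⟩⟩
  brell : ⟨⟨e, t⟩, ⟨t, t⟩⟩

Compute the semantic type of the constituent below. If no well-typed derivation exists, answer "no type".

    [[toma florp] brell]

[toma florp]: ⟨t, t⟩ with ⟨⟨t, ⟨t, e⟩⟩, ⟨e, t⟩⟩ — neither is a function whose domain matches the other; composition fails here.

no type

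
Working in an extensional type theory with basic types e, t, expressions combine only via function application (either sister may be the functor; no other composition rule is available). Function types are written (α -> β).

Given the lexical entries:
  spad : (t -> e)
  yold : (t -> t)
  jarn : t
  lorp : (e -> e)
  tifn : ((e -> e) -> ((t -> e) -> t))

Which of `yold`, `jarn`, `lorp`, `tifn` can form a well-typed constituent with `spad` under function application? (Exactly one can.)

jarn

yold : (t -> t) — no; spad wants t, and yold wants t.
jarn — combines: spad : (t -> e) takes jarn : t as argument, giving e.
lorp : (e -> e) — no; spad wants t, and lorp wants e.
tifn : ((e -> e) -> ((t -> e) -> t)) — no; spad wants t, and tifn wants (e -> e).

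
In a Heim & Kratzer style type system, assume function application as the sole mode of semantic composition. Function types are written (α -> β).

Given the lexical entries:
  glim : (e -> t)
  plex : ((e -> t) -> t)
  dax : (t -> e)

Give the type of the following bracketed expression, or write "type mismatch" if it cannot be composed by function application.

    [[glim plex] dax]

e

[glim plex]: plex is ((e -> t) -> t), glim is (e -> t); result t.
[[glim plex] dax]: dax is (t -> e), [glim plex] is t; result e.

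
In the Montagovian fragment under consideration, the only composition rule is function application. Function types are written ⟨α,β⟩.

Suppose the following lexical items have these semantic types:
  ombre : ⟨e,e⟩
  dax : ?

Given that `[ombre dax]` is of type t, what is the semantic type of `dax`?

⟨⟨e,e⟩,t⟩

For [ombre dax] to have type t with ombre of type ⟨e,e⟩, dax must be the function: dax : ⟨⟨e,e⟩,t⟩.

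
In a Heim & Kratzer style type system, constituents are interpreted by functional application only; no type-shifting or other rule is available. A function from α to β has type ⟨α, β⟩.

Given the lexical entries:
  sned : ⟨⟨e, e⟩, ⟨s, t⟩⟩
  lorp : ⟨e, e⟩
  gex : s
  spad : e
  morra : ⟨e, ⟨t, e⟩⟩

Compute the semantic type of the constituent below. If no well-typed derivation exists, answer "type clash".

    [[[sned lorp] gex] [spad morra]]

[sned lorp]: functor sned : ⟨⟨e, e⟩, ⟨s, t⟩⟩, argument lorp : ⟨e, e⟩; result ⟨s, t⟩.
[[sned lorp] gex]: functor [sned lorp] : ⟨s, t⟩, argument gex : s; result t.
[spad morra]: functor morra : ⟨e, ⟨t, e⟩⟩, argument spad : e; result ⟨t, e⟩.
[[[sned lorp] gex] [spad morra]]: functor [spad morra] : ⟨t, e⟩, argument [[sned lorp] gex] : t; result e.

e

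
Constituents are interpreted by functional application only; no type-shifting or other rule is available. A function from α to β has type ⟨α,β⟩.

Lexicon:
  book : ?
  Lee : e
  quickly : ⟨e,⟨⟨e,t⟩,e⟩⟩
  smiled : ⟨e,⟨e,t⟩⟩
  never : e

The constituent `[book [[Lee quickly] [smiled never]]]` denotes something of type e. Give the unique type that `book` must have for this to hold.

⟨e,e⟩

[book [[Lee quickly] [smiled never]]] is required to be e. [[Lee quickly] [smiled never]] : e cannot yield e as functor, so book : ⟨e,e⟩.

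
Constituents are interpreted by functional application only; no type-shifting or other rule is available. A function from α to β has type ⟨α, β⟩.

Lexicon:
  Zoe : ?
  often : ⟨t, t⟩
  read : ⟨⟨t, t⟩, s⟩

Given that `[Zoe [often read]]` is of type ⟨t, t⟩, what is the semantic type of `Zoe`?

[Zoe [often read]] is required to be ⟨t, t⟩. [often read] : s cannot yield ⟨t, t⟩ as functor, so Zoe : ⟨s, ⟨t, t⟩⟩.

⟨s, ⟨t, t⟩⟩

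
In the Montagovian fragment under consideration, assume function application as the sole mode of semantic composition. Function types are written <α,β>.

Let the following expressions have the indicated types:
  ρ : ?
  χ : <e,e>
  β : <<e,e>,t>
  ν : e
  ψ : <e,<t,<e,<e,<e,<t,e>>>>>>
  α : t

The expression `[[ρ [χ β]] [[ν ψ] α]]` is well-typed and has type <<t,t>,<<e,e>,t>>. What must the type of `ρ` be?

At [[ρ [χ β]] [[ν ψ] α]] (required: <<t,t>,<<e,e>,t>>): [[ν ψ] α] is <e,<e,<e,<t,e>>>>, which is not a function with range <<t,t>,<<e,e>,t>>; hence [ρ [χ β]] is the functor — type <<e,<e,<e,<t,e>>>>,<<t,t>,<<e,e>,t>>>.
At [ρ [χ β]] (required: <<e,<e,<e,<t,e>>>>,<<t,t>,<<e,e>,t>>>): [χ β] is t, which is not a function with range <<e,<e,<e,<t,e>>>>,<<t,t>,<<e,e>,t>>>; hence ρ is the functor — type <t,<<e,<e,<e,<t,e>>>>,<<t,t>,<<e,e>,t>>>>.

<t,<<e,<e,<e,<t,e>>>>,<<t,t>,<<e,e>,t>>>>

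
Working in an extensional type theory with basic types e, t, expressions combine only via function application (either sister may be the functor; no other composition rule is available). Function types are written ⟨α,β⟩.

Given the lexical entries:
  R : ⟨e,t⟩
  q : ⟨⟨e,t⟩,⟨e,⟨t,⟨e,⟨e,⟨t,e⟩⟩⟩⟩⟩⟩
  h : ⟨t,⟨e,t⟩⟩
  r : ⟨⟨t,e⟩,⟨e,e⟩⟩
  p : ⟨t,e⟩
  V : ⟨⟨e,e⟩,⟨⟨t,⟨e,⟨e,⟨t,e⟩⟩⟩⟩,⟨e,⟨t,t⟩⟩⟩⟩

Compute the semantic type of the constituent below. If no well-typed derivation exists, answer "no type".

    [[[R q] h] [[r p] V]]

[R q]: ⟨⟨e,t⟩,⟨e,⟨t,⟨e,⟨e,⟨t,e⟩⟩⟩⟩⟩⟩ applied to ⟨e,t⟩ yields ⟨e,⟨t,⟨e,⟨e,⟨t,e⟩⟩⟩⟩⟩.
[[R q] h]: ⟨e,⟨t,⟨e,⟨e,⟨t,e⟩⟩⟩⟩⟩ and ⟨t,⟨e,t⟩⟩ cannot combine by function application — type clash.

no type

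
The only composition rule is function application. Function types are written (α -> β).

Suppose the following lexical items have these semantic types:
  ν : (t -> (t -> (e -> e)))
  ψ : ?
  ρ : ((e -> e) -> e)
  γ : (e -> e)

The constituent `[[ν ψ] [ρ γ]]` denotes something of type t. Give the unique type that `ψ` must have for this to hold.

[[ν ψ] [ρ γ]] is required to be t. [ρ γ] : e cannot yield t as functor, so [ν ψ] : (e -> t).
[ν ψ] is required to be (e -> t). ν : (t -> (t -> (e -> e))) cannot yield (e -> t) as functor, so ψ : ((t -> (t -> (e -> e))) -> (e -> t)).

((t -> (t -> (e -> e))) -> (e -> t))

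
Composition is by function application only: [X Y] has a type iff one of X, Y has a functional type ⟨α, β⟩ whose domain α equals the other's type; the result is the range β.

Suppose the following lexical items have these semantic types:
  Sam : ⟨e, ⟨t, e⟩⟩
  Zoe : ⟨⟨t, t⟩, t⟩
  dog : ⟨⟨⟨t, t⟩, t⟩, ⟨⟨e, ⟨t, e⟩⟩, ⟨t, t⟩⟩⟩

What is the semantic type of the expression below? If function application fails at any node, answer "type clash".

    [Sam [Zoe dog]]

[Zoe dog] — dog of type ⟨⟨⟨t, t⟩, t⟩, ⟨⟨e, ⟨t, e⟩⟩, ⟨t, t⟩⟩⟩ combines with Zoe of type ⟨⟨t, t⟩, t⟩: type ⟨⟨e, ⟨t, e⟩⟩, ⟨t, t⟩⟩.
[Sam [Zoe dog]] — [Zoe dog] of type ⟨⟨e, ⟨t, e⟩⟩, ⟨t, t⟩⟩ combines with Sam of type ⟨e, ⟨t, e⟩⟩: type ⟨t, t⟩.

⟨t, t⟩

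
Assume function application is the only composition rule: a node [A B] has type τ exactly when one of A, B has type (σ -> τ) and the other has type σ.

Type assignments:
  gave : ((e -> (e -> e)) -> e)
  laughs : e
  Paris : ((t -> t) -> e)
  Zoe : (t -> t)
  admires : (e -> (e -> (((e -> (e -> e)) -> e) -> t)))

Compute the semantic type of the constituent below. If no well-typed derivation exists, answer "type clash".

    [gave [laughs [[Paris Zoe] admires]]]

t

[Paris Zoe] — Paris of type ((t -> t) -> e) combines with Zoe of type (t -> t): type e.
[[Paris Zoe] admires] — admires of type (e -> (e -> (((e -> (e -> e)) -> e) -> t))) combines with [Paris Zoe] of type e: type (e -> (((e -> (e -> e)) -> e) -> t)).
[laughs [[Paris Zoe] admires]] — [[Paris Zoe] admires] of type (e -> (((e -> (e -> e)) -> e) -> t)) combines with laughs of type e: type (((e -> (e -> e)) -> e) -> t).
[gave [laughs [[Paris Zoe] admires]]] — [laughs [[Paris Zoe] admires]] of type (((e -> (e -> e)) -> e) -> t) combines with gave of type ((e -> (e -> e)) -> e): type t.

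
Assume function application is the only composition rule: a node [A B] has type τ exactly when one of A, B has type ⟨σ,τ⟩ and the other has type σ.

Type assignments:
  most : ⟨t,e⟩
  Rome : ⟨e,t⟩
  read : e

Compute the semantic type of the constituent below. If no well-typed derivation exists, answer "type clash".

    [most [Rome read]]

e

[Rome read]: functor Rome : ⟨e,t⟩, argument read : e; result t.
[most [Rome read]]: functor most : ⟨t,e⟩, argument [Rome read] : t; result e.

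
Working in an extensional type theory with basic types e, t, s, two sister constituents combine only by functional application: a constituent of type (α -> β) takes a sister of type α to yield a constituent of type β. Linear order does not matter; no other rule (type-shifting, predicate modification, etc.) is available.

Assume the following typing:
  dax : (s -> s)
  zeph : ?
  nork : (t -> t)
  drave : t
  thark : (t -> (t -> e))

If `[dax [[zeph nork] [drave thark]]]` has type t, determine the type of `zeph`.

[dax [[zeph nork] [drave thark]]] must have type t. The sister dax has type (s -> s); that is not a function onto t, so [[zeph nork] [drave thark]] must be the functor, of type ((s -> s) -> t).
[[zeph nork] [drave thark]] must have type ((s -> s) -> t). The sister [drave thark] has type (t -> e); that is not a function onto ((s -> s) -> t), so [zeph nork] must be the functor, of type ((t -> e) -> ((s -> s) -> t)).
[zeph nork] must have type ((t -> e) -> ((s -> s) -> t)). The sister nork has type (t -> t); that is not a function onto ((t -> e) -> ((s -> s) -> t)), so zeph must be the functor, of type ((t -> t) -> ((t -> e) -> ((s -> s) -> t))).

((t -> t) -> ((t -> e) -> ((s -> s) -> t)))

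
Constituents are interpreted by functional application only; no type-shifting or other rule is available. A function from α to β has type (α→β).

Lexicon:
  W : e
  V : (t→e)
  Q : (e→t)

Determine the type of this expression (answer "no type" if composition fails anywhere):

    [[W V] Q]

[W V]: e with (t→e) — neither is a function whose domain matches the other; composition fails here.

no type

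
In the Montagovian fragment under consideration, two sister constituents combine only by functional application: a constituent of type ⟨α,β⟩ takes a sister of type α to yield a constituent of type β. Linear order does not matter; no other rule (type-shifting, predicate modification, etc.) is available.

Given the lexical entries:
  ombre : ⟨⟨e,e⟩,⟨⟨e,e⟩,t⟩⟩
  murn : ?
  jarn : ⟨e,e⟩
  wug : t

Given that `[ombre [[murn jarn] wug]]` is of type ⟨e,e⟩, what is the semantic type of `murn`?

⟨⟨e,e⟩,⟨t,⟨⟨⟨e,e⟩,⟨⟨e,e⟩,t⟩⟩,⟨e,e⟩⟩⟩⟩

At [ombre [[murn jarn] wug]] (required: ⟨e,e⟩): ombre is ⟨⟨e,e⟩,⟨⟨e,e⟩,t⟩⟩, which is not a function with range ⟨e,e⟩; hence [[murn jarn] wug] is the functor — type ⟨⟨⟨e,e⟩,⟨⟨e,e⟩,t⟩⟩,⟨e,e⟩⟩.
At [[murn jarn] wug] (required: ⟨⟨⟨e,e⟩,⟨⟨e,e⟩,t⟩⟩,⟨e,e⟩⟩): wug is t, which is not a function with range ⟨⟨⟨e,e⟩,⟨⟨e,e⟩,t⟩⟩,⟨e,e⟩⟩; hence [murn jarn] is the functor — type ⟨t,⟨⟨⟨e,e⟩,⟨⟨e,e⟩,t⟩⟩,⟨e,e⟩⟩⟩.
At [murn jarn] (required: ⟨t,⟨⟨⟨e,e⟩,⟨⟨e,e⟩,t⟩⟩,⟨e,e⟩⟩⟩): jarn is ⟨e,e⟩, which is not a function with range ⟨t,⟨⟨⟨e,e⟩,⟨⟨e,e⟩,t⟩⟩,⟨e,e⟩⟩⟩; hence murn is the functor — type ⟨⟨e,e⟩,⟨t,⟨⟨⟨e,e⟩,⟨⟨e,e⟩,t⟩⟩,⟨e,e⟩⟩⟩⟩.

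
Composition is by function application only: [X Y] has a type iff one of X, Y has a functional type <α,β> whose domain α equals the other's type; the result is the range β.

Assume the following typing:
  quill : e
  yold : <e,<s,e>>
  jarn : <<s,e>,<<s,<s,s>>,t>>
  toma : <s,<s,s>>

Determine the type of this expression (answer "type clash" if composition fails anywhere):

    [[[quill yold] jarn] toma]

t

[quill yold] — yold of type <e,<s,e>> combines with quill of type e: type <s,e>.
[[quill yold] jarn] — jarn of type <<s,e>,<<s,<s,s>>,t>> combines with [quill yold] of type <s,e>: type <<s,<s,s>>,t>.
[[[quill yold] jarn] toma] — [[quill yold] jarn] of type <<s,<s,s>>,t> combines with toma of type <s,<s,s>>: type t.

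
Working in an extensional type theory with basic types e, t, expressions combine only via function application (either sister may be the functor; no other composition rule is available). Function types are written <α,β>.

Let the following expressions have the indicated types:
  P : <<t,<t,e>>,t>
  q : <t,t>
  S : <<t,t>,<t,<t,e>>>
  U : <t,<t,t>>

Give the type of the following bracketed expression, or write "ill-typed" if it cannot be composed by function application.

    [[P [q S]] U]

[q S] — S of type <<t,t>,<t,<t,e>>> combines with q of type <t,t>: type <t,<t,e>>.
[P [q S]] — P of type <<t,<t,e>>,t> combines with [q S] of type <t,<t,e>>: type t.
[[P [q S]] U] — U of type <t,<t,t>> combines with [P [q S]] of type t: type <t,t>.

<t,t>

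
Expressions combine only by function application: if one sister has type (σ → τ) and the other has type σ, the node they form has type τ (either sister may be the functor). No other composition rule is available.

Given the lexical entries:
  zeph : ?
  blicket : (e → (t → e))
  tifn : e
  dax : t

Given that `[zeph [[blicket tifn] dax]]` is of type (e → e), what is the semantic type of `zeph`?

[zeph [[blicket tifn] dax]] is required to be (e → e). [[blicket tifn] dax] : e cannot yield (e → e) as functor, so zeph : (e → (e → e)).

(e → (e → e))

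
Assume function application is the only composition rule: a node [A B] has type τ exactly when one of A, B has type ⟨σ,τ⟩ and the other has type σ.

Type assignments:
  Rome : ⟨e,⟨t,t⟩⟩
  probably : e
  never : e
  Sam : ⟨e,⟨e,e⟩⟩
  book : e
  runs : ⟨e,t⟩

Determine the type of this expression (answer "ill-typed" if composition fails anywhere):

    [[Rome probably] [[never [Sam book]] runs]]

[Rome probably]: ⟨e,⟨t,t⟩⟩ applied to e yields ⟨t,t⟩.
[Sam book]: ⟨e,⟨e,e⟩⟩ applied to e yields ⟨e,e⟩.
[never [Sam book]]: ⟨e,e⟩ applied to e yields e.
[[never [Sam book]] runs]: ⟨e,t⟩ applied to e yields t.
[[Rome probably] [[never [Sam book]] runs]]: ⟨t,t⟩ applied to t yields t.

t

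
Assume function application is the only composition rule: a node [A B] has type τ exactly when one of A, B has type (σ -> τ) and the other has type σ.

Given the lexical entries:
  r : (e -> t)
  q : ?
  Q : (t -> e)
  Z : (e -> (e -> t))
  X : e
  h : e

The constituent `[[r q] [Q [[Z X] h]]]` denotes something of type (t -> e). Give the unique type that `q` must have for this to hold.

[[r q] [Q [[Z X] h]]] must have type (t -> e). The sister [Q [[Z X] h]] has type e; that is not a function onto (t -> e), so [r q] must be the functor, of type (e -> (t -> e)).
[r q] must have type (e -> (t -> e)). The sister r has type (e -> t); that is not a function onto (e -> (t -> e)), so q must be the functor, of type ((e -> t) -> (e -> (t -> e))).

((e -> t) -> (e -> (t -> e)))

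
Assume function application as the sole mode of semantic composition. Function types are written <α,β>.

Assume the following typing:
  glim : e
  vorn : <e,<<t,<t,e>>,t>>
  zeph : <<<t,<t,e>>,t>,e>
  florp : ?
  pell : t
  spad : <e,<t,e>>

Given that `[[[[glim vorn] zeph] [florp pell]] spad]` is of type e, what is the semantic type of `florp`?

[[[[glim vorn] zeph] [florp pell]] spad] is required to be e. spad : <e,<t,e>> cannot yield e as functor, so [[[glim vorn] zeph] [florp pell]] : <<e,<t,e>>,e>.
[[[glim vorn] zeph] [florp pell]] is required to be <<e,<t,e>>,e>. [[glim vorn] zeph] : e cannot yield <<e,<t,e>>,e> as functor, so [florp pell] : <e,<<e,<t,e>>,e>>.
[florp pell] is required to be <e,<<e,<t,e>>,e>>. pell : t cannot yield <e,<<e,<t,e>>,e>> as functor, so florp : <t,<e,<<e,<t,e>>,e>>>.

<t,<e,<<e,<t,e>>,e>>>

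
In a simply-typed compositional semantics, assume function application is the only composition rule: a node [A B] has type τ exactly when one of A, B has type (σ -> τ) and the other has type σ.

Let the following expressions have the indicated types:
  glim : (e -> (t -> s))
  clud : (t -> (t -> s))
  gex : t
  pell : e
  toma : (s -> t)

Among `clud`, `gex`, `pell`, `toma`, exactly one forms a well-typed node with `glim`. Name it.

pell

clud : (t -> (t -> s)) — neither side's domain matches the other.
gex : t — neither side's domain matches the other.
pell — combines: glim : (e -> (t -> s)) takes pell : e as argument, giving (t -> s).
toma : (s -> t) — neither side's domain matches the other.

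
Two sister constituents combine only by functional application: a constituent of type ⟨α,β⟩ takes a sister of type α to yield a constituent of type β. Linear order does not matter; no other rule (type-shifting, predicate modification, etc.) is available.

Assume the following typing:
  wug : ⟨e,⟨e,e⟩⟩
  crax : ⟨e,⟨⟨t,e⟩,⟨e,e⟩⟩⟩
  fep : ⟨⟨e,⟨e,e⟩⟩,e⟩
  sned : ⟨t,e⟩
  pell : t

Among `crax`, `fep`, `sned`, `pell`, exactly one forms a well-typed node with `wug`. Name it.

fep

crax : ⟨e,⟨⟨t,e⟩,⟨e,e⟩⟩⟩ — does not combine with wug.
fep — combines: fep : ⟨⟨e,⟨e,e⟩⟩,e⟩ takes wug : ⟨e,⟨e,e⟩⟩ as argument, giving e.
sned : ⟨t,e⟩ — does not combine with wug.
pell : t — does not combine with wug.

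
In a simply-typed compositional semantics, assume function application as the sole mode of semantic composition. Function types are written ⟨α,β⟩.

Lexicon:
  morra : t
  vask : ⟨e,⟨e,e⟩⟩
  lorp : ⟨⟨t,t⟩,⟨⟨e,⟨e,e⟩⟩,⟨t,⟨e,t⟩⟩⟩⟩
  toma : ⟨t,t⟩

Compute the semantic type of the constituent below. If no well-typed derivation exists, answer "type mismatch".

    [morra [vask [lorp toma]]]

⟨e,t⟩

[lorp toma]: lorp is ⟨⟨t,t⟩,⟨⟨e,⟨e,e⟩⟩,⟨t,⟨e,t⟩⟩⟩⟩, toma is ⟨t,t⟩; result ⟨⟨e,⟨e,e⟩⟩,⟨t,⟨e,t⟩⟩⟩.
[vask [lorp toma]]: [lorp toma] is ⟨⟨e,⟨e,e⟩⟩,⟨t,⟨e,t⟩⟩⟩, vask is ⟨e,⟨e,e⟩⟩; result ⟨t,⟨e,t⟩⟩.
[morra [vask [lorp toma]]]: [vask [lorp toma]] is ⟨t,⟨e,t⟩⟩, morra is t; result ⟨e,t⟩.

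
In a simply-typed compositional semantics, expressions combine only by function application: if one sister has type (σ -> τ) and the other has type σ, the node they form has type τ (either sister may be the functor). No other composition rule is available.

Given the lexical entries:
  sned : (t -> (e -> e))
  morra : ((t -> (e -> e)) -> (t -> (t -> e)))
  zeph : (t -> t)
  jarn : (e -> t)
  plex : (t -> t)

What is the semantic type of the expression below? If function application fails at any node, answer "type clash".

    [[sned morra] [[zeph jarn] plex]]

type clash

[sned morra] — morra of type ((t -> (e -> e)) -> (t -> (t -> e))) combines with sned of type (t -> (e -> e)): type (t -> (t -> e)).
[zeph jarn]: (t -> t) and (e -> t) cannot combine by function application — type clash.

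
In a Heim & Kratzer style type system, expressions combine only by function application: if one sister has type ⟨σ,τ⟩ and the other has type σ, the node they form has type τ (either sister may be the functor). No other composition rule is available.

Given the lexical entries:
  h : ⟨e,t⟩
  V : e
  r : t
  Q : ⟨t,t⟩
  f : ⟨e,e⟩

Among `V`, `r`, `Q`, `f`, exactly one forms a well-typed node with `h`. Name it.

V

V — combines: h : ⟨e,t⟩ takes V : e as argument, giving t.
r : t — neither side's domain matches the other.
Q : ⟨t,t⟩ — neither side's domain matches the other.
f : ⟨e,e⟩ — neither side's domain matches the other.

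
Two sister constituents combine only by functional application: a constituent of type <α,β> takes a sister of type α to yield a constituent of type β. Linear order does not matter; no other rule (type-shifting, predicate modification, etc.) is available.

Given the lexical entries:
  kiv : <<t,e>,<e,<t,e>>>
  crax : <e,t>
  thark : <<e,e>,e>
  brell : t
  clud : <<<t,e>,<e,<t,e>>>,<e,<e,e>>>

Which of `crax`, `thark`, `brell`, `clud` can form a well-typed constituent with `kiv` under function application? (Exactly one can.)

clud

crax : <e,t> — does not combine with kiv.
thark : <<e,e>,e> — does not combine with kiv.
brell : t — does not combine with kiv.
clud — combines: clud : <<<t,e>,<e,<t,e>>>,<e,<e,e>>> takes kiv : <<t,e>,<e,<t,e>>> as argument, giving <e,<e,e>>.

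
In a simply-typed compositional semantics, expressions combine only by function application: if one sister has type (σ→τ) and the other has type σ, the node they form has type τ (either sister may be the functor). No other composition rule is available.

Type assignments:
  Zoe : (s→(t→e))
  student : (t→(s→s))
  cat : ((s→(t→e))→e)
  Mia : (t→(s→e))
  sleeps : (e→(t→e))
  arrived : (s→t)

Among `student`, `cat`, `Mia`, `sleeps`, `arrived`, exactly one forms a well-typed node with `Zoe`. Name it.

student : (t→(s→s)) — Zoe needs s; student needs t; neither fits.
cat — combines: cat : ((s→(t→e))→e) takes Zoe : (s→(t→e)) as argument, giving e.
Mia : (t→(s→e)) — Zoe needs s; Mia needs t; neither fits.
sleeps : (e→(t→e)) — Zoe needs s; sleeps needs e; neither fits.
arrived : (s→t) — Zoe needs s; arrived needs s; neither fits.

cat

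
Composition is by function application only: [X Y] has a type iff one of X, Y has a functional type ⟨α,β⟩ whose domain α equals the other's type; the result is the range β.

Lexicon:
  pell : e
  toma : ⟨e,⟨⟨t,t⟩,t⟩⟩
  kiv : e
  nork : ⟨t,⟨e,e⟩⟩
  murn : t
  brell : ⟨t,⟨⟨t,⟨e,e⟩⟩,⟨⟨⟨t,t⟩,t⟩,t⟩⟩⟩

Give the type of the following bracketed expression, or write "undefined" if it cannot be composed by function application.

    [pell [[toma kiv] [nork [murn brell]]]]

[toma kiv]: functor toma : ⟨e,⟨⟨t,t⟩,t⟩⟩, argument kiv : e; result ⟨⟨t,t⟩,t⟩.
[murn brell]: functor brell : ⟨t,⟨⟨t,⟨e,e⟩⟩,⟨⟨⟨t,t⟩,t⟩,t⟩⟩⟩, argument murn : t; result ⟨⟨t,⟨e,e⟩⟩,⟨⟨⟨t,t⟩,t⟩,t⟩⟩.
[nork [murn brell]]: functor [murn brell] : ⟨⟨t,⟨e,e⟩⟩,⟨⟨⟨t,t⟩,t⟩,t⟩⟩, argument nork : ⟨t,⟨e,e⟩⟩; result ⟨⟨⟨t,t⟩,t⟩,t⟩.
[[toma kiv] [nork [murn brell]]]: functor [nork [murn brell]] : ⟨⟨⟨t,t⟩,t⟩,t⟩, argument [toma kiv] : ⟨⟨t,t⟩,t⟩; result t.
[pell [[toma kiv] [nork [murn brell]]]]: e with t — neither is a function whose domain matches the other; composition fails here.

undefined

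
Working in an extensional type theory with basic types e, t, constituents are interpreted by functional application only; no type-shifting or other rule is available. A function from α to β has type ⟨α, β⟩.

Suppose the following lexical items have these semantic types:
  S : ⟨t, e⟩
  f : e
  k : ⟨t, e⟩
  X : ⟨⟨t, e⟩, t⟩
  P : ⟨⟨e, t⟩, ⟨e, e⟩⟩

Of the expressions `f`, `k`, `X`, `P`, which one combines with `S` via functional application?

f : e — S needs t; f needs nothing (atomic); neither fits.
k : ⟨t, e⟩ — S needs t; k needs t; neither fits.
X — combines: X : ⟨⟨t, e⟩, t⟩ takes S : ⟨t, e⟩ as argument, giving t.
P : ⟨⟨e, t⟩, ⟨e, e⟩⟩ — S needs t; P needs ⟨e, t⟩; neither fits.

X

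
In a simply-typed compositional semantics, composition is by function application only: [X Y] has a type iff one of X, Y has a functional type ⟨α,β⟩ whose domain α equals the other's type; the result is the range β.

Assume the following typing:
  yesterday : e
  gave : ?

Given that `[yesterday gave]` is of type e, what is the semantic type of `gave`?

At [yesterday gave] (required: e): yesterday is e, which is not a function with range e; hence gave is the functor — type ⟨e,e⟩.

⟨e,e⟩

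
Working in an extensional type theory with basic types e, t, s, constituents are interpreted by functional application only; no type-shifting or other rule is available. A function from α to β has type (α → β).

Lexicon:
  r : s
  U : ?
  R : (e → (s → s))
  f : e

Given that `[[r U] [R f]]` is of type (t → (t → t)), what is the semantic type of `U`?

At [[r U] [R f]] (required: (t → (t → t))): [R f] is (s → s), which is not a function with range (t → (t → t)); hence [r U] is the functor — type ((s → s) → (t → (t → t))).
At [r U] (required: ((s → s) → (t → (t → t)))): r is s, which is not a function with range ((s → s) → (t → (t → t))); hence U is the functor — type (s → ((s → s) → (t → (t → t)))).

(s → ((s → s) → (t → (t → t))))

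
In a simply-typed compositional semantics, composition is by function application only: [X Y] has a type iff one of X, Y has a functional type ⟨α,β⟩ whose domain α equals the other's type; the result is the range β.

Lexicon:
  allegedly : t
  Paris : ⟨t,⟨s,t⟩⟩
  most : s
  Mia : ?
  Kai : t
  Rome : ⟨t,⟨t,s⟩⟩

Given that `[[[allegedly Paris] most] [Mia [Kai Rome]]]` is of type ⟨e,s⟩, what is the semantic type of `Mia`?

⟨⟨t,s⟩,⟨t,⟨e,s⟩⟩⟩

At [[[allegedly Paris] most] [Mia [Kai Rome]]] (required: ⟨e,s⟩): [[allegedly Paris] most] is t, which is not a function with range ⟨e,s⟩; hence [Mia [Kai Rome]] is the functor — type ⟨t,⟨e,s⟩⟩.
At [Mia [Kai Rome]] (required: ⟨t,⟨e,s⟩⟩): [Kai Rome] is ⟨t,s⟩, which is not a function with range ⟨t,⟨e,s⟩⟩; hence Mia is the functor — type ⟨⟨t,s⟩,⟨t,⟨e,s⟩⟩⟩.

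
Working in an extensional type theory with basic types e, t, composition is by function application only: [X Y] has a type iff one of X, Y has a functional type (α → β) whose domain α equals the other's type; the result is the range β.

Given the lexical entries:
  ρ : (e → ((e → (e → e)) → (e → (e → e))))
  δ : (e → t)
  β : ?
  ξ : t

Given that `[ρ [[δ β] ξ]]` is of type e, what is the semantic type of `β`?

[ρ [[δ β] ξ]] is required to be e. ρ : (e → ((e → (e → e)) → (e → (e → e)))) cannot yield e as functor, so [[δ β] ξ] : ((e → ((e → (e → e)) → (e → (e → e)))) → e).
[[δ β] ξ] is required to be ((e → ((e → (e → e)) → (e → (e → e)))) → e). ξ : t cannot yield ((e → ((e → (e → e)) → (e → (e → e)))) → e) as functor, so [δ β] : (t → ((e → ((e → (e → e)) → (e → (e → e)))) → e)).
[δ β] is required to be (t → ((e → ((e → (e → e)) → (e → (e → e)))) → e)). δ : (e → t) cannot yield (t → ((e → ((e → (e → e)) → (e → (e → e)))) → e)) as functor, so β : ((e → t) → (t → ((e → ((e → (e → e)) → (e → (e → e)))) → e))).

((e → t) → (t → ((e → ((e → (e → e)) → (e → (e → e)))) → e)))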